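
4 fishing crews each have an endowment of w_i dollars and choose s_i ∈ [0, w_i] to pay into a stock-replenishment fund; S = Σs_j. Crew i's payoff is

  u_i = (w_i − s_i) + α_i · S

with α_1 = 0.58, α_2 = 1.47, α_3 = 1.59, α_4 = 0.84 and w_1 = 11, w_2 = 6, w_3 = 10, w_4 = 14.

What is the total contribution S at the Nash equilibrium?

∂u_i/∂s_i = α_i − 1, so crew i contributes w_i if α_i > 1, else 0.
α_i > 1 for i ∈ {2, 3}; NE contributions (0, 6, 10, 0), S = 16.

16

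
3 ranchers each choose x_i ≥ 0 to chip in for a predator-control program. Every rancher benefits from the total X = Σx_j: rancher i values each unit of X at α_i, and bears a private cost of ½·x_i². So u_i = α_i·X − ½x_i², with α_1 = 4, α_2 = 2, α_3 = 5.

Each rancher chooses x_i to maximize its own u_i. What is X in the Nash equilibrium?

Rancher i's FOC: ∂u_i/∂x_i = α_i − x_i = 0, so x_i* = α_i.
NE contributions = (4, 2, 5); X = 11.

11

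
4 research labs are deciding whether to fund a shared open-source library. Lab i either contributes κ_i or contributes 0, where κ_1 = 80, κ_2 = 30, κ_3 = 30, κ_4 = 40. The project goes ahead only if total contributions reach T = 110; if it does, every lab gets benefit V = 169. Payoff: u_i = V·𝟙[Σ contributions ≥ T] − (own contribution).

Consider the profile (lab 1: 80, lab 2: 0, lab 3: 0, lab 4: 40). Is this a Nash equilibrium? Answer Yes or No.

Yes

Total = 120 ≥ 110: provided.
Lab 1 (pledges 80, payoff 89): dropping to 0 → total 40, payoff 0. No gain.
Lab 2 (pledges 0, payoff 169): pledging 30 → total 150, payoff 139. No gain.
Lab 3 (pledges 0, payoff 169): pledging 30 → total 150, payoff 139. No gain.
Lab 4 (pledges 40, payoff 129): dropping to 0 → total 80, payoff 0. No gain.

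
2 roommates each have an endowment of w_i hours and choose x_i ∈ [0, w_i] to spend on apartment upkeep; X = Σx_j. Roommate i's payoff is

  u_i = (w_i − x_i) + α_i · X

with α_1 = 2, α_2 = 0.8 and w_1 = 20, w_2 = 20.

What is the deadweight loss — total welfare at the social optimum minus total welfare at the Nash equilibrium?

∂u_i/∂x_i = α_i − 1, so roommate i contributes w_i if α_i > 1, else 0.
α_i > 1 for i ∈ {1}; NE contributions (20, 0), X = 20.
W^NE = Σw_i − X^NE + (Σα_i)·X^NE = 40 + 1.8·20 = 76.
Planner: ∂(Σu_j)/∂x_i = Σα_j − 1 = 1.8 > 0, so everyone contributes w_i; X^SO = 40, W^SO = 40 + 1.8·40 = 112.
Deadweight loss = 36.

36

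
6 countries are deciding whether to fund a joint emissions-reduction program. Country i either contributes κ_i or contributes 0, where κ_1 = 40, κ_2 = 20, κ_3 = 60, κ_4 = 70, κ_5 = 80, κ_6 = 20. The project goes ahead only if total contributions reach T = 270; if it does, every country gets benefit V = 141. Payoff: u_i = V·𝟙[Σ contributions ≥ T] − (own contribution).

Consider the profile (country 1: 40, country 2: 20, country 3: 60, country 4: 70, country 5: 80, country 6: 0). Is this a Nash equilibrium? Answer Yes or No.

Yes

Total = 270 ≥ 270: provided.
Country 1 (pledges 40, payoff 101): dropping to 0 → total 230, payoff 0. No gain.
Country 2 (pledges 20, payoff 121): dropping to 0 → total 250, payoff 0. No gain.
Country 3 (pledges 60, payoff 81): dropping to 0 → total 210, payoff 0. No gain.
Country 4 (pledges 70, payoff 71): dropping to 0 → total 200, payoff 0. No gain.
Country 5 (pledges 80, payoff 61): dropping to 0 → total 190, payoff 0. No gain.
Country 6 (pledges 0, payoff 141): pledging 20 → total 290, payoff 121. No gain.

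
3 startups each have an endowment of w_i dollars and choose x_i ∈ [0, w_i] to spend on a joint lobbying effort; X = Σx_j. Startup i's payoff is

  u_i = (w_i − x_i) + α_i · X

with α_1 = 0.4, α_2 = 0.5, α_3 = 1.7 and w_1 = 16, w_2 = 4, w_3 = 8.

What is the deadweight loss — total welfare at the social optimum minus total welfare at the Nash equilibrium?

∂u_i/∂x_i = α_i − 1, so startup i contributes w_i if α_i > 1, else 0.
α_i > 1 for i ∈ {3}; NE contributions (0, 0, 8), X = 8.
W^NE = Σw_i − X^NE + (Σα_i)·X^NE = 28 + 1.6·8 = 40.8.
Planner: ∂(Σu_j)/∂x_i = Σα_j − 1 = 1.6 > 0, so everyone contributes w_i; X^SO = 28, W^SO = 28 + 1.6·28 = 72.8.
Deadweight loss = 32.

32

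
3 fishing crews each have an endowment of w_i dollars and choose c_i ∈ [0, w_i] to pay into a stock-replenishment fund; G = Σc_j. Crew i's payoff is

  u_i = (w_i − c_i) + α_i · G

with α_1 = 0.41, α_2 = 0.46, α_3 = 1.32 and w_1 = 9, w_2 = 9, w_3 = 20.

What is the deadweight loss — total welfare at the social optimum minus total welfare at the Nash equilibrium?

21.42

∂u_i/∂c_i = α_i − 1, so crew i contributes w_i if α_i > 1, else 0.
α_i > 1 for i ∈ {3}; NE contributions (0, 0, 20), G = 20.
W^NE = Σw_i − G^NE + (Σα_i)·G^NE = 38 + 1.19·20 = 61.8.
Planner: ∂(Σu_j)/∂c_i = Σα_j − 1 = 1.19 > 0, so everyone contributes w_i; G^SO = 38, W^SO = 38 + 1.19·38 = 83.22.
Deadweight loss = 21.42.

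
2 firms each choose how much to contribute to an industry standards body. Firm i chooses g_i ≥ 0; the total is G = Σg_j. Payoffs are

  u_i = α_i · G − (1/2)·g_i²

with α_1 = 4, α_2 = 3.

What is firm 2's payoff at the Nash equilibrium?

16.5

Firm i's FOC: ∂u_i/∂g_i = α_i − g_i = 0, so g_i* = α_i.
NE contributions = (4, 3); G = 7.
u_2 = α_2·G − ½·(g_2)² = 3·7 − ½·3² = 16.5.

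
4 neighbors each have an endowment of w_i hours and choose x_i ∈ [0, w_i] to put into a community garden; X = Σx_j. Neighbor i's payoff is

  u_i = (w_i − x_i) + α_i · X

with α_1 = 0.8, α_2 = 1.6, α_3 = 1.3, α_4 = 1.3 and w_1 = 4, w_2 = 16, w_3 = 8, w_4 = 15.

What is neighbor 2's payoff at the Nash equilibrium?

62.4

∂u_i/∂x_i = α_i − 1, so neighbor i contributes w_i if α_i > 1, else 0.
α_i > 1 for i ∈ {2, 3, 4}; NE contributions (0, 16, 8, 15), X = 39.
u_2 = (16 − 16) + 1.6·39 = 62.4.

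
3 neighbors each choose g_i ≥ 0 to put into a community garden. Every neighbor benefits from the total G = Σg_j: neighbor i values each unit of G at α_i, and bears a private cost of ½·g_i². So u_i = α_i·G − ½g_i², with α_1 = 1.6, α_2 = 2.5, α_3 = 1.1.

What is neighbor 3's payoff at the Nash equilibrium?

5.115

Neighbor i's FOC: ∂u_i/∂g_i = α_i − g_i = 0, so g_i* = α_i.
NE contributions = (1.6, 2.5, 1.1); G = 5.2.
u_3 = α_3·G − ½·(g_3)² = 1.1·5.2 − ½·1.1² = 5.115.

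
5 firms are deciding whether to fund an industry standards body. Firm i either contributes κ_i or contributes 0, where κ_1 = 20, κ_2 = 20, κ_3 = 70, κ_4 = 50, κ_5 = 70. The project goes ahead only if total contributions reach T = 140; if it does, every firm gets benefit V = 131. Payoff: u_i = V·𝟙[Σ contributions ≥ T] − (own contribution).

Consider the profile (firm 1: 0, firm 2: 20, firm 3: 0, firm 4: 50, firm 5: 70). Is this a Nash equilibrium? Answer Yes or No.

Yes

Total = 140 ≥ 140: provided.
Firm 1 (pledges 0, payoff 131): pledging 20 → total 160, payoff 111. No gain.
Firm 2 (pledges 20, payoff 111): dropping to 0 → total 120, payoff 0. No gain.
Firm 3 (pledges 0, payoff 131): pledging 70 → total 210, payoff 61. No gain.
Firm 4 (pledges 50, payoff 81): dropping to 0 → total 90, payoff 0. No gain.
Firm 5 (pledges 70, payoff 61): dropping to 0 → total 70, payoff 0. No gain.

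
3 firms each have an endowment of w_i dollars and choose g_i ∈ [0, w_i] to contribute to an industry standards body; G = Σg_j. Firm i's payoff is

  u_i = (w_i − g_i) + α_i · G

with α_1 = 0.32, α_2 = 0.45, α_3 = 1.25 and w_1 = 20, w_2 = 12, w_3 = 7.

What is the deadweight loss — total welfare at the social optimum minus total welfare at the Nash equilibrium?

∂u_i/∂g_i = α_i − 1, so firm i contributes w_i if α_i > 1, else 0.
α_i > 1 for i ∈ {3}; NE contributions (0, 0, 7), G = 7.
W^NE = Σw_i − G^NE + (Σα_i)·G^NE = 39 + 1.02·7 = 46.14.
Planner: ∂(Σu_j)/∂g_i = Σα_j − 1 = 1.02 > 0, so everyone contributes w_i; G^SO = 39, W^SO = 39 + 1.02·39 = 78.78.
Deadweight loss = 32.64.

32.64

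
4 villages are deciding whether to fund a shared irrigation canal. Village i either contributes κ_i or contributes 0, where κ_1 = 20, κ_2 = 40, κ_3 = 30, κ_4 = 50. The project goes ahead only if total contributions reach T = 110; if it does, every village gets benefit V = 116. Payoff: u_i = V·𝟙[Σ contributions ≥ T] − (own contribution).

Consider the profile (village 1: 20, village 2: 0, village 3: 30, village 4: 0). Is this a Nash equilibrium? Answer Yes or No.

Total = 50 < 110: not provided.
Village 1 (pledges 20, payoff -20): dropping to 0 → total 30, payoff 0. Profitable deviation.

No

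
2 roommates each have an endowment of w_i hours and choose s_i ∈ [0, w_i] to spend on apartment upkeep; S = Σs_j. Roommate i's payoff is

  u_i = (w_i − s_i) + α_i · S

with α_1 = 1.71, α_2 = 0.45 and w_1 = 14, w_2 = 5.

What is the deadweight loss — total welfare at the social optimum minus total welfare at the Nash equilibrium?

5.8

∂u_i/∂s_i = α_i − 1, so roommate i contributes w_i if α_i > 1, else 0.
α_i > 1 for i ∈ {1}; NE contributions (14, 0), S = 14.
W^NE = Σw_i − S^NE + (Σα_i)·S^NE = 19 + 1.16·14 = 35.24.
Planner: ∂(Σu_j)/∂s_i = Σα_j − 1 = 1.16 > 0, so everyone contributes w_i; S^SO = 19, W^SO = 19 + 1.16·19 = 41.04.
Deadweight loss = 5.8.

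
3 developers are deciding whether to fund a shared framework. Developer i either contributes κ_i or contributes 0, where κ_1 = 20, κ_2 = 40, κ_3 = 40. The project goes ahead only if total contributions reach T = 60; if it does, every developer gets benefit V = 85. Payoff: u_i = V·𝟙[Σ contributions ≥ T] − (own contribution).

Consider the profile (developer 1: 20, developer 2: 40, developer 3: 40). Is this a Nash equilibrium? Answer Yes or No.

Total = 100 ≥ 60: provided.
Developer 1 (pledges 20, payoff 65): dropping to 0 → total 80, payoff 85. Profitable deviation.

No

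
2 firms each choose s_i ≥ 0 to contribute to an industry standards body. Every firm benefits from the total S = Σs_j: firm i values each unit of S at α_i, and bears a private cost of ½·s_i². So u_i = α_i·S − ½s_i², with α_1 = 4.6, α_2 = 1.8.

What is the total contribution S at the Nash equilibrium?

6.4

Firm i's FOC: ∂u_i/∂s_i = α_i − s_i = 0, so s_i* = α_i.
NE contributions = (4.6, 1.8); S = 6.4.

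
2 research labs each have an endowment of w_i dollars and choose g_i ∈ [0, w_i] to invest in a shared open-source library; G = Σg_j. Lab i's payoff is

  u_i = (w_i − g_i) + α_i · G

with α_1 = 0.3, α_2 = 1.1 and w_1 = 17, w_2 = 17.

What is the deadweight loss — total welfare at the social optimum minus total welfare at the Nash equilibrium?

∂u_i/∂g_i = α_i − 1, so lab i contributes w_i if α_i > 1, else 0.
α_i > 1 for i ∈ {2}; NE contributions (0, 17), G = 17.
W^NE = Σw_i − G^NE + (Σα_i)·G^NE = 34 + 0.4·17 = 40.8.
Planner: ∂(Σu_j)/∂g_i = Σα_j − 1 = 0.4 > 0, so everyone contributes w_i; G^SO = 34, W^SO = 34 + 0.4·34 = 47.6.
Deadweight loss = 6.8.

6.8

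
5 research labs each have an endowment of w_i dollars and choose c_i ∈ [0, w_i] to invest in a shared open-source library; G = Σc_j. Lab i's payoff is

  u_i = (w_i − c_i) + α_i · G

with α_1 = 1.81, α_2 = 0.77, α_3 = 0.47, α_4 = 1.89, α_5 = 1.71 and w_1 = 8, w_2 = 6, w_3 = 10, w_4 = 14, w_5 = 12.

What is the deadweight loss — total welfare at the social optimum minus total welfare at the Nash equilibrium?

∂u_i/∂c_i = α_i − 1, so lab i contributes w_i if α_i > 1, else 0.
α_i > 1 for i ∈ {1, 4, 5}; NE contributions (8, 0, 0, 14, 12), G = 34.
W^NE = Σw_i − G^NE + (Σα_i)·G^NE = 50 + 5.65·34 = 242.1.
Planner: ∂(Σu_j)/∂c_i = Σα_j − 1 = 5.65 > 0, so everyone contributes w_i; G^SO = 50, W^SO = 50 + 5.65·50 = 332.5.
Deadweight loss = 90.4.

90.4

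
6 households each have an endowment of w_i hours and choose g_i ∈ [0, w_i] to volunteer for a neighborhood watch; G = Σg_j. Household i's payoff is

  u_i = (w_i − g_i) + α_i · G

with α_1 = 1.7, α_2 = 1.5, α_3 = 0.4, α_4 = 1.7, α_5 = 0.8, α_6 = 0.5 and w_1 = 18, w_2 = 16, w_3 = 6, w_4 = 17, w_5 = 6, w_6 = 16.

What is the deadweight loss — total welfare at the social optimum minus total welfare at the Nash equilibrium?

∂u_i/∂g_i = α_i − 1, so household i contributes w_i if α_i > 1, else 0.
α_i > 1 for i ∈ {1, 2, 4}; NE contributions (18, 16, 0, 17, 0, 0), G = 51.
W^NE = Σw_i − G^NE + (Σα_i)·G^NE = 79 + 5.6·51 = 364.6.
Planner: ∂(Σu_j)/∂g_i = Σα_j − 1 = 5.6 > 0, so everyone contributes w_i; G^SO = 79, W^SO = 79 + 5.6·79 = 521.4.
Deadweight loss = 156.8.

156.8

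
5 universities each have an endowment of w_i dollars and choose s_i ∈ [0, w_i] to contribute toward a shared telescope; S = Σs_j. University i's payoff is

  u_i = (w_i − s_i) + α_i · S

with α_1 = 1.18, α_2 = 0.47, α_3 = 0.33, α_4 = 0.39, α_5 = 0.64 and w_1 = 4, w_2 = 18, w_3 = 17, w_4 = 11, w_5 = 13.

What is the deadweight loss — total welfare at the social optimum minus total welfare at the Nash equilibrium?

118.59

∂u_i/∂s_i = α_i − 1, so university i contributes w_i if α_i > 1, else 0.
α_i > 1 for i ∈ {1}; NE contributions (4, 0, 0, 0, 0), S = 4.
W^NE = Σw_i − S^NE + (Σα_i)·S^NE = 63 + 2.01·4 = 71.04.
Planner: ∂(Σu_j)/∂s_i = Σα_j − 1 = 2.01 > 0, so everyone contributes w_i; S^SO = 63, W^SO = 63 + 2.01·63 = 189.63.
Deadweight loss = 118.59.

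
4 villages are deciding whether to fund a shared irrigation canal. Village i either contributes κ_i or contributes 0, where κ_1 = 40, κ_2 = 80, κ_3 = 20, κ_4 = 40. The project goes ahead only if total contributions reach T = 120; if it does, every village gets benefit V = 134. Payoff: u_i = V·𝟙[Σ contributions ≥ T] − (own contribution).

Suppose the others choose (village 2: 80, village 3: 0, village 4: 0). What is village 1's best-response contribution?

Others' total = 80. Contributing 40 brings total to 120 ≥ 120: gain V − κ_1 = 94.
Best response: 40.

40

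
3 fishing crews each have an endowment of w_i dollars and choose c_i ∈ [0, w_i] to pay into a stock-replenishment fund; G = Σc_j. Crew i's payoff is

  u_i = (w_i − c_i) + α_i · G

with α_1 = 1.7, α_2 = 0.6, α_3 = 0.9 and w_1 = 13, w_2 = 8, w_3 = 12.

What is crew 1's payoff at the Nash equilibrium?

22.1

∂u_i/∂c_i = α_i − 1, so crew i contributes w_i if α_i > 1, else 0.
α_i > 1 for i ∈ {1}; NE contributions (13, 0, 0), G = 13.
u_1 = (13 − 13) + 1.7·13 = 22.1.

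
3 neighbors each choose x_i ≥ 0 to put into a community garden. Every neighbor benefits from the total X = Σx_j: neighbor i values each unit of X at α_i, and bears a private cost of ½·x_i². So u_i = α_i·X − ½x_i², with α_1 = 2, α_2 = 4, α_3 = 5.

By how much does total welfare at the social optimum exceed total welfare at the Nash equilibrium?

Neighbor i's FOC: ∂u_i/∂x_i = α_i − x_i = 0, so x_i* = α_i.
NE contributions = (2, 4, 5); X = 11.
W^NE = (Σα)·X − ½Σα_i² = 11² − ½·45 = 98.5.
Planner sets x_i = Σα_j = 11 for every i, so X^SO = 3·11 = 33.
W^SO = (Σα)·X^SO − ½·3·(Σα)² = (3/2)·11² = 181.5.
Deadweight loss = W^SO − W^NE = 83.

83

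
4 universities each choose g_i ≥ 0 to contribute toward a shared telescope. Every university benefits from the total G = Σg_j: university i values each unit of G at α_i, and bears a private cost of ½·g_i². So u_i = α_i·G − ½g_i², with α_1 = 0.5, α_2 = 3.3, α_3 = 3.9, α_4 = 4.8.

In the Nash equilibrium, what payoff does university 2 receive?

University i's FOC: ∂u_i/∂g_i = α_i − g_i = 0, so g_i* = α_i.
NE contributions = (0.5, 3.3, 3.9, 4.8); G = 12.5.
u_2 = α_2·G − ½·(g_2)² = 3.3·12.5 − ½·3.3² = 35.805.

35.805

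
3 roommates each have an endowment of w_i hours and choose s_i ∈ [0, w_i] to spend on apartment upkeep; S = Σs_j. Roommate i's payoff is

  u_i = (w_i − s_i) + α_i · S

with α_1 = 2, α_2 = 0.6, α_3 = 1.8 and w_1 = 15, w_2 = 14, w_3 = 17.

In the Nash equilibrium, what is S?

32

∂u_i/∂s_i = α_i − 1, so roommate i contributes w_i if α_i > 1, else 0.
α_i > 1 for i ∈ {1, 3}; NE contributions (15, 0, 17), S = 32.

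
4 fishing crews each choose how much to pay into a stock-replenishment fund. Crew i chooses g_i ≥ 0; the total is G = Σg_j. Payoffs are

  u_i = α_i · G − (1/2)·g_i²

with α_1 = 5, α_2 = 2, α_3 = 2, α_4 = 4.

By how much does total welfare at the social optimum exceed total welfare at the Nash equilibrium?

Crew i's FOC: ∂u_i/∂g_i = α_i − g_i = 0, so g_i* = α_i.
NE contributions = (5, 2, 2, 4); G = 13.
W^NE = (Σα)·G − ½Σα_i² = 13² − ½·49 = 144.5.
Planner sets g_i = Σα_j = 13 for every i, so G^SO = 4·13 = 52.
W^SO = (Σα)·G^SO − ½·4·(Σα)² = (4/2)·13² = 338.
Deadweight loss = W^SO − W^NE = 193.5.

193.5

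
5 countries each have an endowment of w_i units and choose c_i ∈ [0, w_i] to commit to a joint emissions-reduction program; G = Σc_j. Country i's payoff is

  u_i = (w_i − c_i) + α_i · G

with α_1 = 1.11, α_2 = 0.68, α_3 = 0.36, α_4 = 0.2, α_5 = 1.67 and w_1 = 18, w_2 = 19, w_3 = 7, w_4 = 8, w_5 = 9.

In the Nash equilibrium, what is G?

27

∂u_i/∂c_i = α_i − 1, so country i contributes w_i if α_i > 1, else 0.
α_i > 1 for i ∈ {1, 5}; NE contributions (18, 0, 0, 0, 9), G = 27.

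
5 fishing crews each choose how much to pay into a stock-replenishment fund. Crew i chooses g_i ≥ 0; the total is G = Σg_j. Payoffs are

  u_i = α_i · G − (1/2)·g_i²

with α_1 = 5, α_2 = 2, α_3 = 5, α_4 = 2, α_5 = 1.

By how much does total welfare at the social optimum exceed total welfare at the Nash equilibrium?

Crew i's FOC: ∂u_i/∂g_i = α_i − g_i = 0, so g_i* = α_i.
NE contributions = (5, 2, 5, 2, 1); G = 15.
W^NE = (Σα)·G − ½Σα_i² = 15² − ½·59 = 195.5.
Planner sets g_i = Σα_j = 15 for every i, so G^SO = 5·15 = 75.
W^SO = (Σα)·G^SO − ½·5·(Σα)² = (5/2)·15² = 562.5.
Deadweight loss = W^SO − W^NE = 367.

367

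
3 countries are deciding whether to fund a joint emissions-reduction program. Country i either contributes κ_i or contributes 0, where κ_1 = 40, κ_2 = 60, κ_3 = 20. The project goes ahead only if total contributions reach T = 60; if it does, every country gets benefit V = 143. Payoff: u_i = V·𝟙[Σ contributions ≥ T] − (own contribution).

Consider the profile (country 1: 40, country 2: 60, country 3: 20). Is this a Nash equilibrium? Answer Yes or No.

No

Total = 120 ≥ 60: provided.
Country 1 (pledges 40, payoff 103): dropping to 0 → total 80, payoff 143. Profitable deviation.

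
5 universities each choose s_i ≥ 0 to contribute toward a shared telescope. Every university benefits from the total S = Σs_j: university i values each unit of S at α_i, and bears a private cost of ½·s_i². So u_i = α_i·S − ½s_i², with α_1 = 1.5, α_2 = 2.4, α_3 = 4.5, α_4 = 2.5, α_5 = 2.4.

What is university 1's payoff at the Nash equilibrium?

18.825

University i's FOC: ∂u_i/∂s_i = α_i − s_i = 0, so s_i* = α_i.
NE contributions = (1.5, 2.4, 4.5, 2.5, 2.4); S = 13.3.
u_1 = α_1·S − ½·(s_1)² = 1.5·13.3 − ½·1.5² = 18.825.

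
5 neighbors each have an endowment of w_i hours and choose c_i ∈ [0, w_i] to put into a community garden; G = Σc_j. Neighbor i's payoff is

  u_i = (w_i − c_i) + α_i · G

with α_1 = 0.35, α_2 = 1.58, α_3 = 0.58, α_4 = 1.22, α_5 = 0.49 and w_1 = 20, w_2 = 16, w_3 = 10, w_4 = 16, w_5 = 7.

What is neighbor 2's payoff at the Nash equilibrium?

∂u_i/∂c_i = α_i − 1, so neighbor i contributes w_i if α_i > 1, else 0.
α_i > 1 for i ∈ {2, 4}; NE contributions (0, 16, 0, 16, 0), G = 32.
u_2 = (16 − 16) + 1.58·32 = 50.56.

50.56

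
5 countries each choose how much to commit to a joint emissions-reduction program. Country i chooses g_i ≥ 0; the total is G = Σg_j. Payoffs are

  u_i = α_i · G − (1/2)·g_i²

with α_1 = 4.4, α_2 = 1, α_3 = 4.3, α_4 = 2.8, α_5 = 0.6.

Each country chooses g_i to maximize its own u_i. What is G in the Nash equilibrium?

13.1

Country i's FOC: ∂u_i/∂g_i = α_i − g_i = 0, so g_i* = α_i.
NE contributions = (4.4, 1, 4.3, 2.8, 0.6); G = 13.1.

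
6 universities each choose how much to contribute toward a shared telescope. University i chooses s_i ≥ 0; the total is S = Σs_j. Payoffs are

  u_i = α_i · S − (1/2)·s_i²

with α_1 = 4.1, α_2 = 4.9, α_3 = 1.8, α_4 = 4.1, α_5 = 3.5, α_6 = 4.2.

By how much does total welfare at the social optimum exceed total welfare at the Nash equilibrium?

University i's FOC: ∂u_i/∂s_i = α_i − s_i = 0, so s_i* = α_i.
NE contributions = (4.1, 4.9, 1.8, 4.1, 3.5, 4.2); S = 22.6.
W^NE = (Σα)·S − ½Σα_i² = 22.6² − ½·90.76 = 465.38.
Planner sets s_i = Σα_j = 22.6 for every i, so S^SO = 6·22.6 = 135.6.
W^SO = (Σα)·S^SO − ½·6·(Σα)² = (6/2)·22.6² = 1532.28.
Deadweight loss = W^SO − W^NE = 1066.9.

1066.9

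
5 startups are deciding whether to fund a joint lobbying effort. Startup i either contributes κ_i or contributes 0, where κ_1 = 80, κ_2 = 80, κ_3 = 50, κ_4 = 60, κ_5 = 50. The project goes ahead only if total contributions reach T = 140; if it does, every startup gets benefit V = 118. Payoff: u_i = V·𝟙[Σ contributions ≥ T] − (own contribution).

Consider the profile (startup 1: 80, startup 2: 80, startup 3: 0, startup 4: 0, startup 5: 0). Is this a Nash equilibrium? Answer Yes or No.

Yes

Total = 160 ≥ 140: provided.
Startup 1 (pledges 80, payoff 38): dropping to 0 → total 80, payoff 0. No gain.
Startup 2 (pledges 80, payoff 38): dropping to 0 → total 80, payoff 0. No gain.
Startup 3 (pledges 0, payoff 118): pledging 50 → total 210, payoff 68. No gain.
Startup 4 (pledges 0, payoff 118): pledging 60 → total 220, payoff 58. No gain.
Startup 5 (pledges 0, payoff 118): pledging 50 → total 210, payoff 68. No gain.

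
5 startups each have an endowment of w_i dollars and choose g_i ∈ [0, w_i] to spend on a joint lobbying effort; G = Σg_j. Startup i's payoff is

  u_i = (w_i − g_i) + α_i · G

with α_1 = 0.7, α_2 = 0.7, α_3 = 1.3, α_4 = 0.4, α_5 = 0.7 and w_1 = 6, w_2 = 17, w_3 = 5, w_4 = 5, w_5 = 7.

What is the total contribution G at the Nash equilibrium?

5

∂u_i/∂g_i = α_i − 1, so startup i contributes w_i if α_i > 1, else 0.
α_i > 1 for i ∈ {3}; NE contributions (0, 0, 5, 0, 0), G = 5.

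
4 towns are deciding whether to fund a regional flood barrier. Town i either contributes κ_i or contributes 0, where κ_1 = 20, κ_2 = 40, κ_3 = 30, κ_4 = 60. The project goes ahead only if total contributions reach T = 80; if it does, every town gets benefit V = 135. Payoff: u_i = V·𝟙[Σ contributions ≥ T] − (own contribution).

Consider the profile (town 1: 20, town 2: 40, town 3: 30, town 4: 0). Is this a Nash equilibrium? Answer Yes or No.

Yes

Total = 90 ≥ 80: provided.
Town 1 (pledges 20, payoff 115): dropping to 0 → total 70, payoff 0. No gain.
Town 2 (pledges 40, payoff 95): dropping to 0 → total 50, payoff 0. No gain.
Town 3 (pledges 30, payoff 105): dropping to 0 → total 60, payoff 0. No gain.
Town 4 (pledges 0, payoff 135): pledging 60 → total 150, payoff 75. No gain.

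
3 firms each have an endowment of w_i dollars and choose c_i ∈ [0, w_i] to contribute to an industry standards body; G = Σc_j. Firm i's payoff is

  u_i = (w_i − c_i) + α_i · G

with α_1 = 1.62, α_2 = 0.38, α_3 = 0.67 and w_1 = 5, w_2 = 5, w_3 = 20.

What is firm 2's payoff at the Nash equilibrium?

∂u_i/∂c_i = α_i − 1, so firm i contributes w_i if α_i > 1, else 0.
α_i > 1 for i ∈ {1}; NE contributions (5, 0, 0), G = 5.
u_2 = (5 − 0) + 0.38·5 = 6.9.

6.9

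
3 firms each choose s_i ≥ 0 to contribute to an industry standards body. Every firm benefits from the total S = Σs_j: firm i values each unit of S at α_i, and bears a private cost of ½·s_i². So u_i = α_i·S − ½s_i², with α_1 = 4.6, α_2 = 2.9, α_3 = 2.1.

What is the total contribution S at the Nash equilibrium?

Firm i's FOC: ∂u_i/∂s_i = α_i − s_i = 0, so s_i* = α_i.
NE contributions = (4.6, 2.9, 2.1); S = 9.6.

9.6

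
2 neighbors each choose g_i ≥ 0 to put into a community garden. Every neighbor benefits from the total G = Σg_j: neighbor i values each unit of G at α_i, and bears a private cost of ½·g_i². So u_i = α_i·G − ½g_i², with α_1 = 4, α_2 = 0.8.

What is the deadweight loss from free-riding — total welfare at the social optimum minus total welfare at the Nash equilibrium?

Neighbor i's FOC: ∂u_i/∂g_i = α_i − g_i = 0, so g_i* = α_i.
NE contributions = (4, 0.8); G = 4.8.
W^NE = (Σα)·G − ½Σα_i² = 4.8² − ½·16.64 = 14.72.
Planner sets g_i = Σα_j = 4.8 for every i, so G^SO = 2·4.8 = 9.6.
W^SO = (Σα)·G^SO − ½·2·(Σα)² = (2/2)·4.8² = 23.04.
Deadweight loss = W^SO − W^NE = 8.32.

8.32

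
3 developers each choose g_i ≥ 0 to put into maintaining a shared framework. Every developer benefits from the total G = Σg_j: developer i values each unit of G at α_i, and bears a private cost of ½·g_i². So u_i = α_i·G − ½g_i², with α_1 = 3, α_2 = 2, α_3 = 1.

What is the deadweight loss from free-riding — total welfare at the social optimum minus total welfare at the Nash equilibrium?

25

Developer i's FOC: ∂u_i/∂g_i = α_i − g_i = 0, so g_i* = α_i.
NE contributions = (3, 2, 1); G = 6.
W^NE = (Σα)·G − ½Σα_i² = 6² − ½·14 = 29.
Planner sets g_i = Σα_j = 6 for every i, so G^SO = 3·6 = 18.
W^SO = (Σα)·G^SO − ½·3·(Σα)² = (3/2)·6² = 54.
Deadweight loss = W^SO − W^NE = 25.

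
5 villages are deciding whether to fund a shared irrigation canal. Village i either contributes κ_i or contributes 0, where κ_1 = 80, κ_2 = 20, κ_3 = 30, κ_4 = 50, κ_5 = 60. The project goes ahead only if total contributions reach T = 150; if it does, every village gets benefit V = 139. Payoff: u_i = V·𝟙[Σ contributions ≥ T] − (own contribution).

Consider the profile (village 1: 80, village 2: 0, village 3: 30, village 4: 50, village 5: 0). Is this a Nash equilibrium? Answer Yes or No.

Total = 160 ≥ 150: provided.
Village 1 (pledges 80, payoff 59): dropping to 0 → total 80, payoff 0. No gain.
Village 2 (pledges 0, payoff 139): pledging 20 → total 180, payoff 119. No gain.
Village 3 (pledges 30, payoff 109): dropping to 0 → total 130, payoff 0. No gain.
Village 4 (pledges 50, payoff 89): dropping to 0 → total 110, payoff 0. No gain.
Village 5 (pledges 0, payoff 139): pledging 60 → total 220, payoff 79. No gain.

Yes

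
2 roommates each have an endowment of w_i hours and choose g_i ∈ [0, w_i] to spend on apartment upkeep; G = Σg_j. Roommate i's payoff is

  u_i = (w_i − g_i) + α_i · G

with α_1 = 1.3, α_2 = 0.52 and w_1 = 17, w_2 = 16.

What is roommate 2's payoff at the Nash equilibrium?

24.84

∂u_i/∂g_i = α_i − 1, so roommate i contributes w_i if α_i > 1, else 0.
α_i > 1 for i ∈ {1}; NE contributions (17, 0), G = 17.
u_2 = (16 − 0) + 0.52·17 = 24.84.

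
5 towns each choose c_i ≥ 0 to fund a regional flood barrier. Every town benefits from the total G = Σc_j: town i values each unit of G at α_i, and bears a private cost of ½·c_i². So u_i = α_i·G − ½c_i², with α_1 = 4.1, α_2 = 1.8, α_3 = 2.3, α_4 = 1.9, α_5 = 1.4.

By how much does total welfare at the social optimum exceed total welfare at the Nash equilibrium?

Town i's FOC: ∂u_i/∂c_i = α_i − c_i = 0, so c_i* = α_i.
NE contributions = (4.1, 1.8, 2.3, 1.9, 1.4); G = 11.5.
W^NE = (Σα)·G − ½Σα_i² = 11.5² − ½·30.91 = 116.795.
Planner sets c_i = Σα_j = 11.5 for every i, so G^SO = 5·11.5 = 57.5.
W^SO = (Σα)·G^SO − ½·5·(Σα)² = (5/2)·11.5² = 330.625.
Deadweight loss = W^SO − W^NE = 213.83.

213.83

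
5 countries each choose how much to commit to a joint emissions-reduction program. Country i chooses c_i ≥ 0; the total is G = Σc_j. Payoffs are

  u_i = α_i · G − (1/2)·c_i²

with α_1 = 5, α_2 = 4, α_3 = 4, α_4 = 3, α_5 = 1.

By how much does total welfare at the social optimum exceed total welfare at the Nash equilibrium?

Country i's FOC: ∂u_i/∂c_i = α_i − c_i = 0, so c_i* = α_i.
NE contributions = (5, 4, 4, 3, 1); G = 17.
W^NE = (Σα)·G − ½Σα_i² = 17² − ½·67 = 255.5.
Planner sets c_i = Σα_j = 17 for every i, so G^SO = 5·17 = 85.
W^SO = (Σα)·G^SO − ½·5·(Σα)² = (5/2)·17² = 722.5.
Deadweight loss = W^SO − W^NE = 467.

467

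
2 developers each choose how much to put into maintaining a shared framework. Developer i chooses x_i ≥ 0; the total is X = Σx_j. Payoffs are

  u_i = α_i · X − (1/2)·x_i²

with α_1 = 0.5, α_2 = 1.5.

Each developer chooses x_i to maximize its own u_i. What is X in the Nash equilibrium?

Developer i's FOC: ∂u_i/∂x_i = α_i − x_i = 0, so x_i* = α_i.
NE contributions = (0.5, 1.5); X = 2.

2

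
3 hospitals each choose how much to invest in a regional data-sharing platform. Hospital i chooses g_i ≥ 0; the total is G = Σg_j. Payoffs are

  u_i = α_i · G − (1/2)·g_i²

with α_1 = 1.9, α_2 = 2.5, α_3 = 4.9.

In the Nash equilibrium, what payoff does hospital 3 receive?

Hospital i's FOC: ∂u_i/∂g_i = α_i − g_i = 0, so g_i* = α_i.
NE contributions = (1.9, 2.5, 4.9); G = 9.3.
u_3 = α_3·G − ½·(g_3)² = 4.9·9.3 − ½·4.9² = 33.565.

33.565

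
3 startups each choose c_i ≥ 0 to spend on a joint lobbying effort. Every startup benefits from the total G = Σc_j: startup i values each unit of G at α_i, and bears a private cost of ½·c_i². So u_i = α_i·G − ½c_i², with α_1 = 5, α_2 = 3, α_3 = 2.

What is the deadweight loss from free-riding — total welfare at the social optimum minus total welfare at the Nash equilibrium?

69

Startup i's FOC: ∂u_i/∂c_i = α_i − c_i = 0, so c_i* = α_i.
NE contributions = (5, 3, 2); G = 10.
W^NE = (Σα)·G − ½Σα_i² = 10² − ½·38 = 81.
Planner sets c_i = Σα_j = 10 for every i, so G^SO = 3·10 = 30.
W^SO = (Σα)·G^SO − ½·3·(Σα)² = (3/2)·10² = 150.
Deadweight loss = W^SO − W^NE = 69.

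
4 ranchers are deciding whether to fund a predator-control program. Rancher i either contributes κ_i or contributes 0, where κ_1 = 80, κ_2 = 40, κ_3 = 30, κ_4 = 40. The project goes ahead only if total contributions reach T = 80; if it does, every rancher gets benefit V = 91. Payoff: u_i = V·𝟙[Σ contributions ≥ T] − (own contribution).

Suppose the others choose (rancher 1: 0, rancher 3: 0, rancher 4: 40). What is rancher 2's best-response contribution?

Others' total = 40. Contributing 40 brings total to 80 ≥ 80: gain V − κ_2 = 51.
Best response: 40.

40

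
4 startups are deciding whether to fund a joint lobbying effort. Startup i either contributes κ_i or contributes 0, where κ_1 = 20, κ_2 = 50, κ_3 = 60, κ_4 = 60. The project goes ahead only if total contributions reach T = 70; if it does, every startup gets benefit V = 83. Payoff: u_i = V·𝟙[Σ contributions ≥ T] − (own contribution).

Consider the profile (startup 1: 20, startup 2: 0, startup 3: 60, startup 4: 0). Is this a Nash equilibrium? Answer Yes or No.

Yes

Total = 80 ≥ 70: provided.
Startup 1 (pledges 20, payoff 63): dropping to 0 → total 60, payoff 0. No gain.
Startup 2 (pledges 0, payoff 83): pledging 50 → total 130, payoff 33. No gain.
Startup 3 (pledges 60, payoff 23): dropping to 0 → total 20, payoff 0. No gain.
Startup 4 (pledges 0, payoff 83): pledging 60 → total 140, payoff 23. No gain.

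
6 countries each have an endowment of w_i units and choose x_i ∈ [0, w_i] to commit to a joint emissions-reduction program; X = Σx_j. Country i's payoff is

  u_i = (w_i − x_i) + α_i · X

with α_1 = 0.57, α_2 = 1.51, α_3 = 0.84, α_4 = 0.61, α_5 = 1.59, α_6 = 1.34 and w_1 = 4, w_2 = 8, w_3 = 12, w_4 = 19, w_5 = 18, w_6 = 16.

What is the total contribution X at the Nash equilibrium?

∂u_i/∂x_i = α_i − 1, so country i contributes w_i if α_i > 1, else 0.
α_i > 1 for i ∈ {2, 5, 6}; NE contributions (0, 8, 0, 0, 18, 16), X = 42.

42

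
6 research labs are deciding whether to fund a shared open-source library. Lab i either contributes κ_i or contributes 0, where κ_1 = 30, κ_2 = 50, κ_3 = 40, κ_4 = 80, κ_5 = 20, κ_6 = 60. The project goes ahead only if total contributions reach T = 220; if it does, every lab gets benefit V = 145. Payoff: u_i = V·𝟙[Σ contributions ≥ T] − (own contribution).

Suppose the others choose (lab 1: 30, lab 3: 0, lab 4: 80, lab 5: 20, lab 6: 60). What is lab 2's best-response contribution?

Others' total = 190. Contributing 50 brings total to 240 ≥ 220: gain V − κ_2 = 95.
Best response: 50.

50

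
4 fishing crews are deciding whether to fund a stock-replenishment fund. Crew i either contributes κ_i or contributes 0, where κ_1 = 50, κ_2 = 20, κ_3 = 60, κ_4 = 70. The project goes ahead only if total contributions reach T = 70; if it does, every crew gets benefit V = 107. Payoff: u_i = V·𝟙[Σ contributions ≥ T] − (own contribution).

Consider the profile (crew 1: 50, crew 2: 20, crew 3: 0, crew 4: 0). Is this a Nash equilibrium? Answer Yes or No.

Yes

Total = 70 ≥ 70: provided.
Crew 1 (pledges 50, payoff 57): dropping to 0 → total 20, payoff 0. No gain.
Crew 2 (pledges 20, payoff 87): dropping to 0 → total 50, payoff 0. No gain.
Crew 3 (pledges 0, payoff 107): pledging 60 → total 130, payoff 47. No gain.
Crew 4 (pledges 0, payoff 107): pledging 70 → total 140, payoff 37. No gain.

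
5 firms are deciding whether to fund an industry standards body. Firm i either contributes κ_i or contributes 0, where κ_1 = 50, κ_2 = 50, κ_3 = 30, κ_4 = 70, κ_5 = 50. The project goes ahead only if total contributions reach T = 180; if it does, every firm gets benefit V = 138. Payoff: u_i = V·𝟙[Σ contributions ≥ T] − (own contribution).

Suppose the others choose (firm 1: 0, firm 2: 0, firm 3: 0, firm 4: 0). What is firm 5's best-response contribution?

Others' total = 0. Even contributing 50 gives 50 < 180: no benefit either way.
Best response: 0.

0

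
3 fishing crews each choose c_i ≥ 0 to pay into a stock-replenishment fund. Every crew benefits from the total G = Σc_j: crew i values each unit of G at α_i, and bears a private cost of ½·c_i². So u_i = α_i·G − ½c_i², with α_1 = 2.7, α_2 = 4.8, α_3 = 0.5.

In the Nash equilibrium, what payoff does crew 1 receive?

Crew i's FOC: ∂u_i/∂c_i = α_i − c_i = 0, so c_i* = α_i.
NE contributions = (2.7, 4.8, 0.5); G = 8.
u_1 = α_1·G − ½·(c_1)² = 2.7·8 − ½·2.7² = 17.955.

17.955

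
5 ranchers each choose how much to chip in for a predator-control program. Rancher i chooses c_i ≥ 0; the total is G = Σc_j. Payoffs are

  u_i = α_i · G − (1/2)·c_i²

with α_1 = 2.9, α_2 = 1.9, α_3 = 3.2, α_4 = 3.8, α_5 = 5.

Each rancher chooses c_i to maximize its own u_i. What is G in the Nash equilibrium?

Rancher i's FOC: ∂u_i/∂c_i = α_i − c_i = 0, so c_i* = α_i.
NE contributions = (2.9, 1.9, 3.2, 3.8, 5); G = 16.8.

16.8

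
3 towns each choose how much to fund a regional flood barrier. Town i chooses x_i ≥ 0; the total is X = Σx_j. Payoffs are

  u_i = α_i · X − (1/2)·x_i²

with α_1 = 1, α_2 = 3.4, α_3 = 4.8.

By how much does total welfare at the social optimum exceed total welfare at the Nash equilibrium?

Town i's FOC: ∂u_i/∂x_i = α_i − x_i = 0, so x_i* = α_i.
NE contributions = (1, 3.4, 4.8); X = 9.2.
W^NE = (Σα)·X − ½Σα_i² = 9.2² − ½·35.6 = 66.84.
Planner sets x_i = Σα_j = 9.2 for every i, so X^SO = 3·9.2 = 27.6.
W^SO = (Σα)·X^SO − ½·3·(Σα)² = (3/2)·9.2² = 126.96.
Deadweight loss = W^SO − W^NE = 60.12.

60.12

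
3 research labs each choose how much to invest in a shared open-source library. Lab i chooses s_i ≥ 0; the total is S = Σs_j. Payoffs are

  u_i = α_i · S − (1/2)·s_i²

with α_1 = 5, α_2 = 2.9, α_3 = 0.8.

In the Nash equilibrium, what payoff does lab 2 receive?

Lab i's FOC: ∂u_i/∂s_i = α_i − s_i = 0, so s_i* = α_i.
NE contributions = (5, 2.9, 0.8); S = 8.7.
u_2 = α_2·S − ½·(s_2)² = 2.9·8.7 − ½·2.9² = 21.025.

21.025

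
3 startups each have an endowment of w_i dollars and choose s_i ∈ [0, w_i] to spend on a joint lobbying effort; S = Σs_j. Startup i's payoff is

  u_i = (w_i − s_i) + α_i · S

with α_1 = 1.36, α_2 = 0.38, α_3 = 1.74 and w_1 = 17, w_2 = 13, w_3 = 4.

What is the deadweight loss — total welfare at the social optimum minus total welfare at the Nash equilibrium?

∂u_i/∂s_i = α_i − 1, so startup i contributes w_i if α_i > 1, else 0.
α_i > 1 for i ∈ {1, 3}; NE contributions (17, 0, 4), S = 21.
W^NE = Σw_i − S^NE + (Σα_i)·S^NE = 34 + 2.48·21 = 86.08.
Planner: ∂(Σu_j)/∂s_i = Σα_j − 1 = 2.48 > 0, so everyone contributes w_i; S^SO = 34, W^SO = 34 + 2.48·34 = 118.32.
Deadweight loss = 32.24.

32.24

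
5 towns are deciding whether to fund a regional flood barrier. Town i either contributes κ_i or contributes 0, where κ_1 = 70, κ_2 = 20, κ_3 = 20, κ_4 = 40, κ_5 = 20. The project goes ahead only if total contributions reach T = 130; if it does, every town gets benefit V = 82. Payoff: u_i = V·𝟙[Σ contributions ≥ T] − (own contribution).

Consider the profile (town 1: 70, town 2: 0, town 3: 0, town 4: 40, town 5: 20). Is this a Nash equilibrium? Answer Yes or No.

Total = 130 ≥ 130: provided.
Town 1 (pledges 70, payoff 12): dropping to 0 → total 60, payoff 0. No gain.
Town 2 (pledges 0, payoff 82): pledging 20 → total 150, payoff 62. No gain.
Town 3 (pledges 0, payoff 82): pledging 20 → total 150, payoff 62. No gain.
Town 4 (pledges 40, payoff 42): dropping to 0 → total 90, payoff 0. No gain.
Town 5 (pledges 20, payoff 62): dropping to 0 → total 110, payoff 0. No gain.

Yes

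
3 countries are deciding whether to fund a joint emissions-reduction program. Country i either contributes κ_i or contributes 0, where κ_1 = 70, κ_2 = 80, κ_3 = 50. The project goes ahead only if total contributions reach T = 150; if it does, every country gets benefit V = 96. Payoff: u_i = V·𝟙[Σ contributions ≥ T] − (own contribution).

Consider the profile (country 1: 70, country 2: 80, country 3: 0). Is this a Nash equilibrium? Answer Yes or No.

Total = 150 ≥ 150: provided.
Country 1 (pledges 70, payoff 26): dropping to 0 → total 80, payoff 0. No gain.
Country 2 (pledges 80, payoff 16): dropping to 0 → total 70, payoff 0. No gain.
Country 3 (pledges 0, payoff 96): pledging 50 → total 200, payoff 46. No gain.

Yes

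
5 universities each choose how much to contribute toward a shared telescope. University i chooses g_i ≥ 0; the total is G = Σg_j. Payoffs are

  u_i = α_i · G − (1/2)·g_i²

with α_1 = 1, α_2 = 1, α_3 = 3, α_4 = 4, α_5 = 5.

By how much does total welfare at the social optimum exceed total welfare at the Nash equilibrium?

University i's FOC: ∂u_i/∂g_i = α_i − g_i = 0, so g_i* = α_i.
NE contributions = (1, 1, 3, 4, 5); G = 14.
W^NE = (Σα)·G − ½Σα_i² = 14² − ½·52 = 170.
Planner sets g_i = Σα_j = 14 for every i, so G^SO = 5·14 = 70.
W^SO = (Σα)·G^SO − ½·5·(Σα)² = (5/2)·14² = 490.
Deadweight loss = W^SO − W^NE = 320.

320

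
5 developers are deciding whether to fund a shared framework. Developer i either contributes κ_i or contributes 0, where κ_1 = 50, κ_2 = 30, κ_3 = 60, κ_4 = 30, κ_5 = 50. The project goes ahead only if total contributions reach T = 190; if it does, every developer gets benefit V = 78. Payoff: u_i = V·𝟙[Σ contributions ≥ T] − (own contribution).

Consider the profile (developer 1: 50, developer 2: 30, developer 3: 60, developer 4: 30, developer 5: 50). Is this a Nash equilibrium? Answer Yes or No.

No

Total = 220 ≥ 190: provided.
Developer 1 (pledges 50, payoff 28): dropping to 0 → total 170, payoff 0. No gain.
Developer 2 (pledges 30, payoff 48): dropping to 0 → total 190, payoff 78. Profitable deviation.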